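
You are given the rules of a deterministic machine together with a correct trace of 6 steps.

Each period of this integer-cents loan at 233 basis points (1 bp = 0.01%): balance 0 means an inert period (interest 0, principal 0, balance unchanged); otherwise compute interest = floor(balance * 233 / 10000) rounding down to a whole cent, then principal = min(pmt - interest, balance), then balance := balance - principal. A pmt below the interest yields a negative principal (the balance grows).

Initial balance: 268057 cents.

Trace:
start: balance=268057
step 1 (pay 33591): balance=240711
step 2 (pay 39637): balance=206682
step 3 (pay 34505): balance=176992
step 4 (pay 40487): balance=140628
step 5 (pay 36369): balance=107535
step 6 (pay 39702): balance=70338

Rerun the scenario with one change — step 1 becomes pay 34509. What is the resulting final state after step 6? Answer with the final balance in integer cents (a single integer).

(re-executing from step 1 with the substitution; state before step 1: balance=268057)
step 1 (pay 34509): balance=239793
step 2 (pay 39637): balance=205743
step 3 (pay 34505): balance=176031
step 4 (pay 40487): balance=139645
step 5 (pay 36369): balance=106529
step 6 (pay 39702): balance=69309

69309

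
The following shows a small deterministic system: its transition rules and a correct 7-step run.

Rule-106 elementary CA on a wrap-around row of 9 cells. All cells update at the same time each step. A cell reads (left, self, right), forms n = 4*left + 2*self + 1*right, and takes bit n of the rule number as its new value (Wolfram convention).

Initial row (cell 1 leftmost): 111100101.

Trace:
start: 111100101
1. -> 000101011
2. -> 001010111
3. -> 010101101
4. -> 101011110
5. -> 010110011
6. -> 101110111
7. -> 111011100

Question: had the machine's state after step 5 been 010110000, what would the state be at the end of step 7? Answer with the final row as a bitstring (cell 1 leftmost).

011010001

state after step 5 := 010110000
6. -> 101110000
7. -> 011010001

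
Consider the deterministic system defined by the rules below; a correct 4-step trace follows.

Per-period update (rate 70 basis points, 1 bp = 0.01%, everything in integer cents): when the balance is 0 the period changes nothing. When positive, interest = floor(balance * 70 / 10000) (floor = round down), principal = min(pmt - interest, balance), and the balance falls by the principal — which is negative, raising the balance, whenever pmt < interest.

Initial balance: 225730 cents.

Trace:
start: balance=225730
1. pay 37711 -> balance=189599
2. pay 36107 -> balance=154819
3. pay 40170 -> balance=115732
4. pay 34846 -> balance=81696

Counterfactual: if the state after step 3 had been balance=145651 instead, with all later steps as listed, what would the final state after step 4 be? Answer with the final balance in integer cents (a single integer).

state after step 3 := balance=145651
4. pay 34846 -> balance=111824

111824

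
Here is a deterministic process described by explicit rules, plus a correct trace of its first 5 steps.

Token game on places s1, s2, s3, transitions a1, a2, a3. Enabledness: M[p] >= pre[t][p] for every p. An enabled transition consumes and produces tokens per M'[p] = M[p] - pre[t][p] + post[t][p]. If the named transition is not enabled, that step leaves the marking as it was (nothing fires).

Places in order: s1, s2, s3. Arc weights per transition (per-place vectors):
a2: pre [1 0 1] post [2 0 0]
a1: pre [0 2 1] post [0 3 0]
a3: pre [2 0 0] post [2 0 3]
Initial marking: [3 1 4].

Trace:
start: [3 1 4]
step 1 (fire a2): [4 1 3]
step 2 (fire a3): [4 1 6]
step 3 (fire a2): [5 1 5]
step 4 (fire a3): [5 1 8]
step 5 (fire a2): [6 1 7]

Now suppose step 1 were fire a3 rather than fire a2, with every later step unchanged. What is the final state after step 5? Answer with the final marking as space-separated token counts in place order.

5 1 11

(re-executing from step 1 with the substitution; state before step 1: [3 1 4])
step 1 (fire a3): [3 1 7]
step 2 (fire a3): [3 1 10]
step 3 (fire a2): [4 1 9]
step 4 (fire a3): [4 1 12]
step 5 (fire a2): [5 1 11]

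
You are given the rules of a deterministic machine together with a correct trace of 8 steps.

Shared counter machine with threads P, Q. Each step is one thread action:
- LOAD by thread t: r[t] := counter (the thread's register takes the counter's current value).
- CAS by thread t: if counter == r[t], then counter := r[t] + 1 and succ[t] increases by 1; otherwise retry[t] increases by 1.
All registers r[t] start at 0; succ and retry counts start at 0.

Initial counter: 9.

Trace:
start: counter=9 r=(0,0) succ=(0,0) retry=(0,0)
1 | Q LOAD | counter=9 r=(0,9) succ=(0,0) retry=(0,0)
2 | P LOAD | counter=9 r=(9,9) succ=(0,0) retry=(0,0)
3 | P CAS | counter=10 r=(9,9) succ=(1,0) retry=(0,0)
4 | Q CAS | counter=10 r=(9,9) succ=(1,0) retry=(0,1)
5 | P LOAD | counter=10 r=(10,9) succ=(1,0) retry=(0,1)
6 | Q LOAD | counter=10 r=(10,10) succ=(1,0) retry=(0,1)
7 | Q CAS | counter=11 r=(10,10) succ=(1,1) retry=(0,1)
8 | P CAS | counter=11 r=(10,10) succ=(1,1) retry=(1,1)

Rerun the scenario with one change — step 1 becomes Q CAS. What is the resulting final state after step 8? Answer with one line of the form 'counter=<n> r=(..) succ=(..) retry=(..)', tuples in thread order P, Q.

(re-executing from step 1 with the substitution; state before step 1: counter=9 r=(0,0) succ=(0,0) retry=(0,0))
1 | Q CAS | counter=9 r=(0,0) succ=(0,0) retry=(0,1)
2 | P LOAD | counter=9 r=(9,0) succ=(0,0) retry=(0,1)
3 | P CAS | counter=10 r=(9,0) succ=(1,0) retry=(0,1)
4 | Q CAS | counter=10 r=(9,0) succ=(1,0) retry=(0,2)
5 | P LOAD | counter=10 r=(10,0) succ=(1,0) retry=(0,2)
6 | Q LOAD | counter=10 r=(10,10) succ=(1,0) retry=(0,2)
7 | Q CAS | counter=11 r=(10,10) succ=(1,1) retry=(0,2)
8 | P CAS | counter=11 r=(10,10) succ=(1,1) retry=(1,2)

counter=11 r=(10,10) succ=(1,1) retry=(1,2)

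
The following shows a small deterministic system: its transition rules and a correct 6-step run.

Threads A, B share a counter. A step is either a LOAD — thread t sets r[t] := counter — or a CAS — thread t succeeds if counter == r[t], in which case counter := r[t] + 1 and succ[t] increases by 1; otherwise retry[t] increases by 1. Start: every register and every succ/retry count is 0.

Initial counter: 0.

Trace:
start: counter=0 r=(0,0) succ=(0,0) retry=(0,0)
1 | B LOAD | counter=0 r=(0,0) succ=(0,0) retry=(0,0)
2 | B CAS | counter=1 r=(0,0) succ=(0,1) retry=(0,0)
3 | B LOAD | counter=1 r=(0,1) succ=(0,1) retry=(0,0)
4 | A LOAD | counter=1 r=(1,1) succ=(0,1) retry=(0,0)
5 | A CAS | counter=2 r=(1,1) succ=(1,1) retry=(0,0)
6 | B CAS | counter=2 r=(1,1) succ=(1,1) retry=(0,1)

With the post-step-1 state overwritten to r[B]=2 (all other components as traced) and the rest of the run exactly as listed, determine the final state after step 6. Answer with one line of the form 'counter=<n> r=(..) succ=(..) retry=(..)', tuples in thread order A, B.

counter=1 r=(0,0) succ=(1,0) retry=(0,2)

state after step 1 := counter=0 r=(0,2) succ=(0,0) retry=(0,0)
2 | B CAS | counter=0 r=(0,2) succ=(0,0) retry=(0,1)
3 | B LOAD | counter=0 r=(0,0) succ=(0,0) retry=(0,1)
4 | A LOAD | counter=0 r=(0,0) succ=(0,0) retry=(0,1)
5 | A CAS | counter=1 r=(0,0) succ=(1,0) retry=(0,1)
6 | B CAS | counter=1 r=(0,0) succ=(1,0) retry=(0,2)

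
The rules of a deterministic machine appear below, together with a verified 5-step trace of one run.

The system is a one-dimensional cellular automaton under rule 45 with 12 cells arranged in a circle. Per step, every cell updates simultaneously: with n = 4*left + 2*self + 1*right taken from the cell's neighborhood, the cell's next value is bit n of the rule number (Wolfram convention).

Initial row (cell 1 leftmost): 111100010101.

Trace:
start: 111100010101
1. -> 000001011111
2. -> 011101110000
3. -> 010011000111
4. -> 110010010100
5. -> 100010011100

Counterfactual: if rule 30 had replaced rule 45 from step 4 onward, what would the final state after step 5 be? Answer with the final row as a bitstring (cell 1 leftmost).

(re-executing steps 4..5 under rule 30; state before step 4: 010011000111)
4. -> 011110101100
5. -> 110000101010

110000101010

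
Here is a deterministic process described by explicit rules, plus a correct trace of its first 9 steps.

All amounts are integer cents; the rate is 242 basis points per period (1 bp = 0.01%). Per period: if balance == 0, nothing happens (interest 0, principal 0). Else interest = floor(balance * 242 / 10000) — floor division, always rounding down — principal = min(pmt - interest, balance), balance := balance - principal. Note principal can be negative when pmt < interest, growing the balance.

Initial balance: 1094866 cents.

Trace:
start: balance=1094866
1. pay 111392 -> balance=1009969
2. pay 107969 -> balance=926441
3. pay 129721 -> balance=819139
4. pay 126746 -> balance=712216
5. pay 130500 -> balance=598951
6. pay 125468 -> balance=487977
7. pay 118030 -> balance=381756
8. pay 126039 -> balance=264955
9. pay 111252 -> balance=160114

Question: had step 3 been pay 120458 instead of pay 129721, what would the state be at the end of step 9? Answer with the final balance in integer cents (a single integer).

170806

(re-executing from step 3 with the substitution; state before step 3: balance=926441)
3. pay 120458 -> balance=828402
4. pay 126746 -> balance=721703
5. pay 130500 -> balance=608668
6. pay 125468 -> balance=497929
7. pay 118030 -> balance=391948
8. pay 126039 -> balance=275394
9. pay 111252 -> balance=170806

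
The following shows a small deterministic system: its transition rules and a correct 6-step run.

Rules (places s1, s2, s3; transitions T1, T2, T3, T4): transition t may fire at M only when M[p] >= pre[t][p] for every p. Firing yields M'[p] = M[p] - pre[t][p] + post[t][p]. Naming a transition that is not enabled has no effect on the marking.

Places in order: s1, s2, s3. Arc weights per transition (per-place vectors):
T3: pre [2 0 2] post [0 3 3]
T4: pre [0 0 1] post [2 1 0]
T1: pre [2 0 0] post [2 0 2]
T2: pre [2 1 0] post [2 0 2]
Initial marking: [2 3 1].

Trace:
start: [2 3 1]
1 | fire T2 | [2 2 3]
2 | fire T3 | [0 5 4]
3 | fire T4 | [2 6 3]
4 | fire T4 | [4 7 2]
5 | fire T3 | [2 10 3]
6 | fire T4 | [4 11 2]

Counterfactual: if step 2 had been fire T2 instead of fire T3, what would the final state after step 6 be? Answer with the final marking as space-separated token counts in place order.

6 7 3

(re-executing from step 2 with the substitution; state before step 2: [2 2 3])
2 | fire T2 | [2 1 5]
3 | fire T4 | [4 2 4]
4 | fire T4 | [6 3 3]
5 | fire T3 | [4 6 4]
6 | fire T4 | [6 7 3]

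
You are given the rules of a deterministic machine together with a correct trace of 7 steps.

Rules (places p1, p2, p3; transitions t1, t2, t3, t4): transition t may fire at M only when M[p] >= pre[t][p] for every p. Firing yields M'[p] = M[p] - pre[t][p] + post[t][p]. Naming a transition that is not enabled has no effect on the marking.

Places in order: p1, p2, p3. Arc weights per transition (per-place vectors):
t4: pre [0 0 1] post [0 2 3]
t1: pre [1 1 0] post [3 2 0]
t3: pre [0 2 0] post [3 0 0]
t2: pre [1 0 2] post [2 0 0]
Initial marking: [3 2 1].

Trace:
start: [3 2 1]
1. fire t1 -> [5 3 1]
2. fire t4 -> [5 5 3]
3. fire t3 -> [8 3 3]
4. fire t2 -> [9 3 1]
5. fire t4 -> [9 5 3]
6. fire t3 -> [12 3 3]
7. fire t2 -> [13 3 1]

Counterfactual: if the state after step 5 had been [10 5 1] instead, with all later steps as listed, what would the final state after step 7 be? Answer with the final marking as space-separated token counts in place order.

state after step 5 := [10 5 1]
6. fire t3 -> [13 3 1]
7. fire t2 -> [13 3 1]

13 3 1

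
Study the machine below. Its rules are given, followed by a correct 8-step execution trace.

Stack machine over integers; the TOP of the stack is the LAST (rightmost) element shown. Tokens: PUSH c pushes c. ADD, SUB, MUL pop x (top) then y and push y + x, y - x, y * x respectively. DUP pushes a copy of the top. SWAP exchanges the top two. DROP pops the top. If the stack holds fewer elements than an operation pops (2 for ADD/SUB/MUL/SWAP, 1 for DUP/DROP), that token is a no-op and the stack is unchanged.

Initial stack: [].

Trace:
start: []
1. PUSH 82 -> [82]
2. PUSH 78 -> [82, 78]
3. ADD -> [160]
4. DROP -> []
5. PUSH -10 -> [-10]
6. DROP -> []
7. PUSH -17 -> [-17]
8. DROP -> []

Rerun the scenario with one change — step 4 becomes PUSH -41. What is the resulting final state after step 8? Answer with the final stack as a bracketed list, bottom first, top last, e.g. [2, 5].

(re-executing from step 4 with the substitution; state before step 4: [160])
4. PUSH -41 -> [160, -41]
5. PUSH -10 -> [160, -41, -10]
6. DROP -> [160, -41]
7. PUSH -17 -> [160, -41, -17]
8. DROP -> [160, -41]

[160, -41]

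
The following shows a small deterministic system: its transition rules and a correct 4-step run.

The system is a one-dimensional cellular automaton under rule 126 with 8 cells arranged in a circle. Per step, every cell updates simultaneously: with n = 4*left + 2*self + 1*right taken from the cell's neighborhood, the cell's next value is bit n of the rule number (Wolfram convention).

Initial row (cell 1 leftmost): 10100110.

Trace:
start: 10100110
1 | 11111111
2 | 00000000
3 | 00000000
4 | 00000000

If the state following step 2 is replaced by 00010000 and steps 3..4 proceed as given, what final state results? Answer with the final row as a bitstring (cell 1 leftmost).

01101100

state after step 2 := 00010000
3 | 00111000
4 | 01101100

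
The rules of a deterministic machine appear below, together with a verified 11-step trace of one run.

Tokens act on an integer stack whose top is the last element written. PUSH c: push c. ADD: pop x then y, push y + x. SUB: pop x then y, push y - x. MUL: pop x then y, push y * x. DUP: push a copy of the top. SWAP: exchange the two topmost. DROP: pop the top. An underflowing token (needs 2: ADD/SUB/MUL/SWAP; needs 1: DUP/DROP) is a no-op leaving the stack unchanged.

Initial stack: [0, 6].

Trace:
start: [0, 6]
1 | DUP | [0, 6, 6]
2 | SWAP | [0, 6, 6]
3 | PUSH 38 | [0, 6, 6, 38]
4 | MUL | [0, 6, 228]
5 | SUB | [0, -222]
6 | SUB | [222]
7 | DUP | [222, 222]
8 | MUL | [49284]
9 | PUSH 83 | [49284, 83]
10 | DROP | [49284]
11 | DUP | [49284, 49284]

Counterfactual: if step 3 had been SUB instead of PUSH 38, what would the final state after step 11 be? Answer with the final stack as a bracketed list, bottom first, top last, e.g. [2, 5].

(re-executing from step 3 with the substitution; state before step 3: [0, 6, 6])
3 | SUB | [0, 0]
4 | MUL | [0]
5 | SUB | [0]
6 | SUB | [0]
7 | DUP | [0, 0]
8 | MUL | [0]
9 | PUSH 83 | [0, 83]
10 | DROP | [0]
11 | DUP | [0, 0]

[0, 0]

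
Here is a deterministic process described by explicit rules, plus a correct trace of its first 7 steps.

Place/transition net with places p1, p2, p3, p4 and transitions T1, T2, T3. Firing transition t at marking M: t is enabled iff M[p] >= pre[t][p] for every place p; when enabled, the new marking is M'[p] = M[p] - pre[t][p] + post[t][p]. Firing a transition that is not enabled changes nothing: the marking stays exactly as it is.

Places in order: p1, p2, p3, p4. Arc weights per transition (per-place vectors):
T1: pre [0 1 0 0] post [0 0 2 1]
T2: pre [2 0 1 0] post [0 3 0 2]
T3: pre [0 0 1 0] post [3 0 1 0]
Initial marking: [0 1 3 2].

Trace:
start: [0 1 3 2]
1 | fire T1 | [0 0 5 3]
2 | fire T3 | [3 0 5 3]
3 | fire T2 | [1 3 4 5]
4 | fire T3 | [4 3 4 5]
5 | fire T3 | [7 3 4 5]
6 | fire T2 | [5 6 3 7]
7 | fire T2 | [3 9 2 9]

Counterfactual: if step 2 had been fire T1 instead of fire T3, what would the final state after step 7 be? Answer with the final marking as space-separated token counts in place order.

(re-executing from step 2 with the substitution; state before step 2: [0 0 5 3])
2 | fire T1 | [0 0 5 3]
3 | fire T2 | [0 0 5 3]
4 | fire T3 | [3 0 5 3]
5 | fire T3 | [6 0 5 3]
6 | fire T2 | [4 3 4 5]
7 | fire T2 | [2 6 3 7]

2 6 3 7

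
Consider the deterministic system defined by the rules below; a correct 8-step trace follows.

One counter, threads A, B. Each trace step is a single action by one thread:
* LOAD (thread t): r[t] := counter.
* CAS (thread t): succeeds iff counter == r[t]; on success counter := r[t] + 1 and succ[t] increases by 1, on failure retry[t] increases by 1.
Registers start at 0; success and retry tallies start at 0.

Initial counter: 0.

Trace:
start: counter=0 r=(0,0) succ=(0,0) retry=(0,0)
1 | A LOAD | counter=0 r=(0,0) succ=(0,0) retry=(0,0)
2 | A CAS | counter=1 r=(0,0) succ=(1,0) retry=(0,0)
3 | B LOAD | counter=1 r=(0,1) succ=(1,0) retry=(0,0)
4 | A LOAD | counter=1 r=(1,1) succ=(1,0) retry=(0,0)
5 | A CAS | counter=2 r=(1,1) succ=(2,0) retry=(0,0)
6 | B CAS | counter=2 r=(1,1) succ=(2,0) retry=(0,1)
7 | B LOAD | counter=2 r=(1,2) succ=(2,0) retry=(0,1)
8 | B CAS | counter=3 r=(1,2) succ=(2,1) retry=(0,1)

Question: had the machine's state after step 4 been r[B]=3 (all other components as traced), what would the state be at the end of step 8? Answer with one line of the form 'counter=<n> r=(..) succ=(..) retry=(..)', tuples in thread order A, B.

counter=3 r=(1,2) succ=(2,1) retry=(0,1)

state after step 4 := counter=1 r=(1,3) succ=(1,0) retry=(0,0)
5 | A CAS | counter=2 r=(1,3) succ=(2,0) retry=(0,0)
6 | B CAS | counter=2 r=(1,3) succ=(2,0) retry=(0,1)
7 | B LOAD | counter=2 r=(1,2) succ=(2,0) retry=(0,1)
8 | B CAS | counter=3 r=(1,2) succ=(2,1) retry=(0,1)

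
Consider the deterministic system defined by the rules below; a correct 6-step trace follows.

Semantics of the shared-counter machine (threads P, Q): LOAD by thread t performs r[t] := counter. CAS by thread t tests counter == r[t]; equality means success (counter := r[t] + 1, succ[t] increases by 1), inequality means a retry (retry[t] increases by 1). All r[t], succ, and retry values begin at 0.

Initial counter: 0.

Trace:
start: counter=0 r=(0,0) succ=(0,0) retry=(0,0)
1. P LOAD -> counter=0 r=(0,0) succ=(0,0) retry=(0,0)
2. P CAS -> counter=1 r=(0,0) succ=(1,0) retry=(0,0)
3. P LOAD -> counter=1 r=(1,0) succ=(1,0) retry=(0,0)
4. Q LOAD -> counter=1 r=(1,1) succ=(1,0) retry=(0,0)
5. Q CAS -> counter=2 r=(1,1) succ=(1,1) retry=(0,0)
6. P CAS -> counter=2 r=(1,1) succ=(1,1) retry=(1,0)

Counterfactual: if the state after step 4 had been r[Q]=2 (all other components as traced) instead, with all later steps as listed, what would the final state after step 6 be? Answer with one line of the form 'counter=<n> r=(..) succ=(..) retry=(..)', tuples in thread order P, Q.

counter=2 r=(1,2) succ=(2,0) retry=(0,1)

state after step 4 := counter=1 r=(1,2) succ=(1,0) retry=(0,0)
5. Q CAS -> counter=1 r=(1,2) succ=(1,0) retry=(0,1)
6. P CAS -> counter=2 r=(1,2) succ=(2,0) retry=(0,1)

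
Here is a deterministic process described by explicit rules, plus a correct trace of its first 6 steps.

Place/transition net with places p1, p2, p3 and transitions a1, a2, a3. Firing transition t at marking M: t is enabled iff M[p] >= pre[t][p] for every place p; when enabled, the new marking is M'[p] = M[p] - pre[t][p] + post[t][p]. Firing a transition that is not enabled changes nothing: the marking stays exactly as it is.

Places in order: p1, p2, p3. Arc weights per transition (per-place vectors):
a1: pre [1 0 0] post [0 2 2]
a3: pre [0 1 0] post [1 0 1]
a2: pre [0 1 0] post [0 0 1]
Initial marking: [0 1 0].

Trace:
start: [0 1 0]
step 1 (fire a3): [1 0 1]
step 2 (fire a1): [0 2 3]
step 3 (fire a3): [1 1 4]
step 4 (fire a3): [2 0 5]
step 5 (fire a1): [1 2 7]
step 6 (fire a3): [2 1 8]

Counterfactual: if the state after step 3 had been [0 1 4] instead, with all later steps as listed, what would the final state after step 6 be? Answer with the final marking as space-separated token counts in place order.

1 1 8

state after step 3 := [0 1 4]
step 4 (fire a3): [1 0 5]
step 5 (fire a1): [0 2 7]
step 6 (fire a3): [1 1 8]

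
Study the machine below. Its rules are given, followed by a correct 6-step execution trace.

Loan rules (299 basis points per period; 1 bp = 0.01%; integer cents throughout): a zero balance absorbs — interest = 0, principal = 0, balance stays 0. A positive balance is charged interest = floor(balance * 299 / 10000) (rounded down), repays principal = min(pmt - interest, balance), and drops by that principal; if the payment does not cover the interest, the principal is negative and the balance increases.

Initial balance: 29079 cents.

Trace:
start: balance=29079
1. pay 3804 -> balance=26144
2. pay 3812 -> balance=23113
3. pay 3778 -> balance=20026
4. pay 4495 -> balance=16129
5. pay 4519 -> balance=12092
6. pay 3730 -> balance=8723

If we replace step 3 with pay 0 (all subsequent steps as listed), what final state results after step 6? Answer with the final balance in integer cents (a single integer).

(re-executing from step 3 with the substitution; state before step 3: balance=23113)
3. pay 0 -> balance=23804
4. pay 4495 -> balance=20020
5. pay 4519 -> balance=16099
6. pay 3730 -> balance=12850

12850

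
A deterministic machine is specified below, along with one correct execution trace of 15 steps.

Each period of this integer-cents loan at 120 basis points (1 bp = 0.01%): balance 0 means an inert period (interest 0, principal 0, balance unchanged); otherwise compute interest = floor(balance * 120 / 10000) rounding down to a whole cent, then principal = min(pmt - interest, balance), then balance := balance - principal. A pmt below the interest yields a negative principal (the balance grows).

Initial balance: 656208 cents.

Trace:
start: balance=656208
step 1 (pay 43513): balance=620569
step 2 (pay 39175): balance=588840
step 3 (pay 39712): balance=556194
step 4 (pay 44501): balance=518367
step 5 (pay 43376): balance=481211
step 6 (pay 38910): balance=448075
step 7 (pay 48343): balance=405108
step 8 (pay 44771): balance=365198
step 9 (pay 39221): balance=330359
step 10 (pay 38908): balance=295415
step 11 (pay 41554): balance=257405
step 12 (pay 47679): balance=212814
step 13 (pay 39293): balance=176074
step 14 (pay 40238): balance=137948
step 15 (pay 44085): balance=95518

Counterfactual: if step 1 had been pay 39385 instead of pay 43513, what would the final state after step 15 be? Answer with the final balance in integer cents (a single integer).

100399

(re-executing from step 1 with the substitution; state before step 1: balance=656208)
step 1 (pay 39385): balance=624697
step 2 (pay 39175): balance=593018
step 3 (pay 39712): balance=560422
step 4 (pay 44501): balance=522646
step 5 (pay 43376): balance=485541
step 6 (pay 38910): balance=452457
step 7 (pay 48343): balance=409543
step 8 (pay 44771): balance=369686
step 9 (pay 39221): balance=334901
step 10 (pay 38908): balance=300011
step 11 (pay 41554): balance=262057
step 12 (pay 47679): balance=217522
step 13 (pay 39293): balance=180839
step 14 (pay 40238): balance=142771
step 15 (pay 44085): balance=100399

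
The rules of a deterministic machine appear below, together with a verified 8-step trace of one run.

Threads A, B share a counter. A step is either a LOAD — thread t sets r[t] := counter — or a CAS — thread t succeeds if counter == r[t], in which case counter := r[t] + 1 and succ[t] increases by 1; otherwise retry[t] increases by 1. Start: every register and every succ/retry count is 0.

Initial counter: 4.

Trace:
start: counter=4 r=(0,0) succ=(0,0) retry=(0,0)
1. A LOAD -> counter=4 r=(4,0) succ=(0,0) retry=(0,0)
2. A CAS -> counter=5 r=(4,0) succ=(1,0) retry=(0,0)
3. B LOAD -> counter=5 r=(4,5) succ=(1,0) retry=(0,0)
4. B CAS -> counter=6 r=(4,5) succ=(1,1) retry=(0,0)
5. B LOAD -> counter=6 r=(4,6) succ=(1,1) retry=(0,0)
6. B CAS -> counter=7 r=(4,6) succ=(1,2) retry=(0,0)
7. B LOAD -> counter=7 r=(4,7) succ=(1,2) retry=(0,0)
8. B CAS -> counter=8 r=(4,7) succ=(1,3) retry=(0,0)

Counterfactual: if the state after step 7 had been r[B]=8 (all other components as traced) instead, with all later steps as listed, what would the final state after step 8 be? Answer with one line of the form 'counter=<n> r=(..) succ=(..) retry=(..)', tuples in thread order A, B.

state after step 7 := counter=7 r=(4,8) succ=(1,2) retry=(0,0)
8. B CAS -> counter=7 r=(4,8) succ=(1,2) retry=(0,1)

counter=7 r=(4,8) succ=(1,2) retry=(0,1)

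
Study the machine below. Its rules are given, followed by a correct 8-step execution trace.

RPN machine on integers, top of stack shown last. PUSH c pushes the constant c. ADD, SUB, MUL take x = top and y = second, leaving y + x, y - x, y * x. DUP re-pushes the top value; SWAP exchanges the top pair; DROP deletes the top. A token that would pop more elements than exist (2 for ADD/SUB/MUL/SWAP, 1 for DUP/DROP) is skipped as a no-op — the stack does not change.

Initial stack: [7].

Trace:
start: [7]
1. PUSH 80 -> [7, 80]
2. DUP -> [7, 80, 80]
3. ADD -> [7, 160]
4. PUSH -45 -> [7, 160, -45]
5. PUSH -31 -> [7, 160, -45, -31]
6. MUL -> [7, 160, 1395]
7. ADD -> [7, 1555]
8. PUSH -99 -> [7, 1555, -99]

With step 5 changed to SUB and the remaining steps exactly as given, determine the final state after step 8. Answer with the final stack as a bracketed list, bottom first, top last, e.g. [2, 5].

[1435, -99]

(re-executing from step 5 with the substitution; state before step 5: [7, 160, -45])
5. SUB -> [7, 205]
6. MUL -> [1435]
7. ADD -> [1435]
8. PUSH -99 -> [1435, -99]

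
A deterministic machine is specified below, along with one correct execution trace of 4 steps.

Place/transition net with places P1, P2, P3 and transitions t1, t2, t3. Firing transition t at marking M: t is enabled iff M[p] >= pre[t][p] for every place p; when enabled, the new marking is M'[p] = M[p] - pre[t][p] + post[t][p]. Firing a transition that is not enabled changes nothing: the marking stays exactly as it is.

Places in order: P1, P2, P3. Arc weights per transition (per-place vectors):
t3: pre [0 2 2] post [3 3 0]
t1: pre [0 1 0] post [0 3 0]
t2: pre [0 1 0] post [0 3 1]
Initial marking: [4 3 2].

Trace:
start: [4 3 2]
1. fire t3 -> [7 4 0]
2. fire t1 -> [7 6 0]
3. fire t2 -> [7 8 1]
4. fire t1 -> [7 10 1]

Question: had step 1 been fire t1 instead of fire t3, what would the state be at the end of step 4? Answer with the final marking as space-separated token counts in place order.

4 11 3

(re-executing from step 1 with the substitution; state before step 1: [4 3 2])
1. fire t1 -> [4 5 2]
2. fire t1 -> [4 7 2]
3. fire t2 -> [4 9 3]
4. fire t1 -> [4 11 3]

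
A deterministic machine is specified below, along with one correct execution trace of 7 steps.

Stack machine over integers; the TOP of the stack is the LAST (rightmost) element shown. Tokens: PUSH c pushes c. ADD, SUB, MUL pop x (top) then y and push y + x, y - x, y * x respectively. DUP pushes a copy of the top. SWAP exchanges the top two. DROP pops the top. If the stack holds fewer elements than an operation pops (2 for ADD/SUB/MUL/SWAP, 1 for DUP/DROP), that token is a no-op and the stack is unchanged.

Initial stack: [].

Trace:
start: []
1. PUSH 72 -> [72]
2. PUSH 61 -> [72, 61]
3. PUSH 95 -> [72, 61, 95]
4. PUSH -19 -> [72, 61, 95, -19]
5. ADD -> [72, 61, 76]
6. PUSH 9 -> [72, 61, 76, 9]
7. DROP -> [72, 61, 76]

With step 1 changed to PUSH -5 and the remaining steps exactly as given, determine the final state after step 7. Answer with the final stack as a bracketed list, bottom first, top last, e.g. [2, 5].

(re-executing from step 1 with the substitution; state before step 1: [])
1. PUSH -5 -> [-5]
2. PUSH 61 -> [-5, 61]
3. PUSH 95 -> [-5, 61, 95]
4. PUSH -19 -> [-5, 61, 95, -19]
5. ADD -> [-5, 61, 76]
6. PUSH 9 -> [-5, 61, 76, 9]
7. DROP -> [-5, 61, 76]

[-5, 61, 76]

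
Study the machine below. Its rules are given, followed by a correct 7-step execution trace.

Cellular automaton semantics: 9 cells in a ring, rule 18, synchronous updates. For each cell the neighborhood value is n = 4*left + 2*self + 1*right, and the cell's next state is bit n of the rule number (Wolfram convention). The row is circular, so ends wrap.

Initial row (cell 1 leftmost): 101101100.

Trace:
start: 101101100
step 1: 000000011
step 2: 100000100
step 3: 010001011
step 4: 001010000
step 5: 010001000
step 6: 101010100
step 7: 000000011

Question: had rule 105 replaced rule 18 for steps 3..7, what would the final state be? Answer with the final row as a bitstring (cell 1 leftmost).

101110100

(re-executing steps 3..7 under rule 105; state before step 3: 100000100)
step 3: 001110000
step 4: 101010111
step 5: 110101100
step 6: 111011100
step 7: 101110100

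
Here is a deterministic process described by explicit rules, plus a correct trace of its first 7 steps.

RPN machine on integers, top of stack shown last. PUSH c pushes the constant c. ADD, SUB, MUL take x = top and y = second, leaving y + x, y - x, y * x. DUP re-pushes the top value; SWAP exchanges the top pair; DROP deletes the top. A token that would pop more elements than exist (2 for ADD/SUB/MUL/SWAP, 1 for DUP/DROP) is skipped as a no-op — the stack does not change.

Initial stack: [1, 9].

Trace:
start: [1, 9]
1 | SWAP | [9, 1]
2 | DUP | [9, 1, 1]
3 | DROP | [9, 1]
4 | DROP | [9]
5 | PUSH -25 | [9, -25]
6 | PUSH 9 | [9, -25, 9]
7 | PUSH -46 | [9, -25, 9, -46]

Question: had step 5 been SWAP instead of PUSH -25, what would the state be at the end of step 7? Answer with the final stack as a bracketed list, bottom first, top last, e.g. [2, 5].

(re-executing from step 5 with the substitution; state before step 5: [9])
5 | SWAP | [9]
6 | PUSH 9 | [9, 9]
7 | PUSH -46 | [9, 9, -46]

[9, 9, -46]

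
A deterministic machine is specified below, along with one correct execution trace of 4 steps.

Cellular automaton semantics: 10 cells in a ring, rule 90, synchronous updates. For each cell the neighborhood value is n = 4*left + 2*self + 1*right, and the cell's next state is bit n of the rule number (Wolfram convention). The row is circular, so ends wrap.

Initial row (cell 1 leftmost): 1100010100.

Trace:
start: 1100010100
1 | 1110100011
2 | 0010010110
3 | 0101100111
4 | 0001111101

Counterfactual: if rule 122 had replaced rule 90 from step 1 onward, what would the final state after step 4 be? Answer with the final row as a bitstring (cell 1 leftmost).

1100111001

(re-executing steps 1..4 under rule 122; state before step 1: 1100010100)
1 | 1110101011
2 | 0011010110
3 | 0111101111
4 | 1100111001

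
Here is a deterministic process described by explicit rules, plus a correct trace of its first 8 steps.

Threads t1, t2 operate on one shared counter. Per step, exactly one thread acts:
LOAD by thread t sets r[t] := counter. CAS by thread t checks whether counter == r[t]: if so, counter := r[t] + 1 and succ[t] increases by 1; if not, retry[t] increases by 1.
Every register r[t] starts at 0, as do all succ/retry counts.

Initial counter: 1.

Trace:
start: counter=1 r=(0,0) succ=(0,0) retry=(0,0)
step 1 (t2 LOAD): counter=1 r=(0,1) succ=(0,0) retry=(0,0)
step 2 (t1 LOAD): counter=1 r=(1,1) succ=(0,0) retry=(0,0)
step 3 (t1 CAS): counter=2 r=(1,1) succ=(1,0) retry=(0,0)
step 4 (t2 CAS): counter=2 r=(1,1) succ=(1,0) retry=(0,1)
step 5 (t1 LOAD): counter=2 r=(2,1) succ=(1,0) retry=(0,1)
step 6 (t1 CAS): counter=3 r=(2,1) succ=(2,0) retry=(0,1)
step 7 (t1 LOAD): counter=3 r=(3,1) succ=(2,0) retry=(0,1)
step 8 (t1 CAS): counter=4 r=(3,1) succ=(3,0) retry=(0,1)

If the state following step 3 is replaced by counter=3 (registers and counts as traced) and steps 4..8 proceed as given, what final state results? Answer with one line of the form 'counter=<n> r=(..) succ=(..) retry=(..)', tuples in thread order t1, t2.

state after step 3 := counter=3 r=(1,1) succ=(1,0) retry=(0,0)
step 4 (t2 CAS): counter=3 r=(1,1) succ=(1,0) retry=(0,1)
step 5 (t1 LOAD): counter=3 r=(3,1) succ=(1,0) retry=(0,1)
step 6 (t1 CAS): counter=4 r=(3,1) succ=(2,0) retry=(0,1)
step 7 (t1 LOAD): counter=4 r=(4,1) succ=(2,0) retry=(0,1)
step 8 (t1 CAS): counter=5 r=(4,1) succ=(3,0) retry=(0,1)

counter=5 r=(4,1) succ=(3,0) retry=(0,1)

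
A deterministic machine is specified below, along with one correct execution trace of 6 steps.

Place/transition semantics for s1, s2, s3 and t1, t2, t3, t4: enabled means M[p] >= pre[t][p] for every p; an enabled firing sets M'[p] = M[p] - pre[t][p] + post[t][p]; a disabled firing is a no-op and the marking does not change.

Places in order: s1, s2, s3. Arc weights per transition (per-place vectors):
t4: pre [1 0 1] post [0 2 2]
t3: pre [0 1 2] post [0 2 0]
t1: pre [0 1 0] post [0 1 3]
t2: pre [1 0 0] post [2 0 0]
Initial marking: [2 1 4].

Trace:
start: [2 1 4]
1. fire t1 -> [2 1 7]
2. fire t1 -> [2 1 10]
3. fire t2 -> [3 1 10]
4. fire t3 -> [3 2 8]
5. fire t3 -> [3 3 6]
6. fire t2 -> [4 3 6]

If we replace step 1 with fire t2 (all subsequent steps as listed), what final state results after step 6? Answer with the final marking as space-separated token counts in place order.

5 3 3

(re-executing from step 1 with the substitution; state before step 1: [2 1 4])
1. fire t2 -> [3 1 4]
2. fire t1 -> [3 1 7]
3. fire t2 -> [4 1 7]
4. fire t3 -> [4 2 5]
5. fire t3 -> [4 3 3]
6. fire t2 -> [5 3 3]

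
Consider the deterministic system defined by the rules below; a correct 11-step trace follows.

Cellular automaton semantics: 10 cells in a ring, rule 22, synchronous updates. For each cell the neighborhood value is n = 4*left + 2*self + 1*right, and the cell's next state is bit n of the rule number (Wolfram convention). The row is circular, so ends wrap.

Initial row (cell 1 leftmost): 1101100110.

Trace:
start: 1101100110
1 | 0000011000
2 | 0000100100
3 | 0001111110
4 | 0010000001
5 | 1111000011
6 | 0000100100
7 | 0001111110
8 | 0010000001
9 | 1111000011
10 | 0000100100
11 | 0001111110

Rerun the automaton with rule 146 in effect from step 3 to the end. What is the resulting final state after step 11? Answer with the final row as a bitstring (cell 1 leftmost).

(re-executing steps 3..11 under rule 146; state before step 3: 0000100100)
3 | 0001011010
4 | 0010000001
5 | 1101000010
6 | 0000100100
7 | 0001011010
8 | 0010000001
9 | 1101000010
10 | 0000100100
11 | 0001011010

0001011010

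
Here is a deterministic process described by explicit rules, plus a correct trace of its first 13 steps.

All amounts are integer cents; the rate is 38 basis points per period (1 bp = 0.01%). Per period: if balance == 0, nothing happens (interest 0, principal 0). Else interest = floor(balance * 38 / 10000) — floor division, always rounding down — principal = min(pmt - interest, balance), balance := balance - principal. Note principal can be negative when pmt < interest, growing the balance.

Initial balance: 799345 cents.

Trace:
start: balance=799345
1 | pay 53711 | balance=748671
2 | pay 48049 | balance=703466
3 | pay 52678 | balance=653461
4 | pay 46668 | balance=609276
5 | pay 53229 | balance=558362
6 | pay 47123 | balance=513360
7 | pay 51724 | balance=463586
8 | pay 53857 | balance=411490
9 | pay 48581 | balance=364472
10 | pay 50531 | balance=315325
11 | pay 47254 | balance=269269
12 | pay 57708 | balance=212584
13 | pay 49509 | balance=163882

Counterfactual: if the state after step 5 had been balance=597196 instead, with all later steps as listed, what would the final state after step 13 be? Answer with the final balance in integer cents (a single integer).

state after step 5 := balance=597196
6 | pay 47123 | balance=552342
7 | pay 51724 | balance=502716
8 | pay 53857 | balance=450769
9 | pay 48581 | balance=403900
10 | pay 50531 | balance=354903
11 | pay 47254 | balance=308997
12 | pay 57708 | balance=252463
13 | pay 49509 | balance=203913

203913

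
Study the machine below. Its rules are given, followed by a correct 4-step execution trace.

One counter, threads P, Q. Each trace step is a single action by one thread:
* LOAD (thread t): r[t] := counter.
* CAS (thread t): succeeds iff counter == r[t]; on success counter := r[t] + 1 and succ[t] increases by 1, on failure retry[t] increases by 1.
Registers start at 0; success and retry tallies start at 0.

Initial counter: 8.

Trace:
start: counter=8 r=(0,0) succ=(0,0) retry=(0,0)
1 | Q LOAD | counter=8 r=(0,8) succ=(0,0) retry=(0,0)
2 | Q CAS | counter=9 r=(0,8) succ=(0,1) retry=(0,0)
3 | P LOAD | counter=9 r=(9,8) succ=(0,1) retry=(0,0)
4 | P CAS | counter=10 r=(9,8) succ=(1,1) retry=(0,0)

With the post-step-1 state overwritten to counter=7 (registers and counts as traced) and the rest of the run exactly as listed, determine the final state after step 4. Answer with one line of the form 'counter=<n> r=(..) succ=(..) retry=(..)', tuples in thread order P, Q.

counter=8 r=(7,8) succ=(1,0) retry=(0,1)

state after step 1 := counter=7 r=(0,8) succ=(0,0) retry=(0,0)
2 | Q CAS | counter=7 r=(0,8) succ=(0,0) retry=(0,1)
3 | P LOAD | counter=7 r=(7,8) succ=(0,0) retry=(0,1)
4 | P CAS | counter=8 r=(7,8) succ=(1,0) retry=(0,1)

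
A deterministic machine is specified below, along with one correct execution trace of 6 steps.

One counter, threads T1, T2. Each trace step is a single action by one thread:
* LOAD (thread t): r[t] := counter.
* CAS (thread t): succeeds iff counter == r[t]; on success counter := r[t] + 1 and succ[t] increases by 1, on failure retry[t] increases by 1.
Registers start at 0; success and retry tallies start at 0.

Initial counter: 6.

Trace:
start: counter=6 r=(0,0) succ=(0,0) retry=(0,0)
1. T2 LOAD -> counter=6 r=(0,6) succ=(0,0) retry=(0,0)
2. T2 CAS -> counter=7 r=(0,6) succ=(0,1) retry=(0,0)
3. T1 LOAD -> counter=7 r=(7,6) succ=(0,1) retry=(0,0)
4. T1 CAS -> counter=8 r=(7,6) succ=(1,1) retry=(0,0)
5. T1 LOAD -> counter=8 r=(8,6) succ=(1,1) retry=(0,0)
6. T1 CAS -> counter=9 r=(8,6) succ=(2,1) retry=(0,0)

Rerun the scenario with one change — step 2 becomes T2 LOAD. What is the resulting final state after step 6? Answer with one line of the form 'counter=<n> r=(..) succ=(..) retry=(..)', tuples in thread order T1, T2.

(re-executing from step 2 with the substitution; state before step 2: counter=6 r=(0,6) succ=(0,0) retry=(0,0))
2. T2 LOAD -> counter=6 r=(0,6) succ=(0,0) retry=(0,0)
3. T1 LOAD -> counter=6 r=(6,6) succ=(0,0) retry=(0,0)
4. T1 CAS -> counter=7 r=(6,6) succ=(1,0) retry=(0,0)
5. T1 LOAD -> counter=7 r=(7,6) succ=(1,0) retry=(0,0)
6. T1 CAS -> counter=8 r=(7,6) succ=(2,0) retry=(0,0)

counter=8 r=(7,6) succ=(2,0) retry=(0,0)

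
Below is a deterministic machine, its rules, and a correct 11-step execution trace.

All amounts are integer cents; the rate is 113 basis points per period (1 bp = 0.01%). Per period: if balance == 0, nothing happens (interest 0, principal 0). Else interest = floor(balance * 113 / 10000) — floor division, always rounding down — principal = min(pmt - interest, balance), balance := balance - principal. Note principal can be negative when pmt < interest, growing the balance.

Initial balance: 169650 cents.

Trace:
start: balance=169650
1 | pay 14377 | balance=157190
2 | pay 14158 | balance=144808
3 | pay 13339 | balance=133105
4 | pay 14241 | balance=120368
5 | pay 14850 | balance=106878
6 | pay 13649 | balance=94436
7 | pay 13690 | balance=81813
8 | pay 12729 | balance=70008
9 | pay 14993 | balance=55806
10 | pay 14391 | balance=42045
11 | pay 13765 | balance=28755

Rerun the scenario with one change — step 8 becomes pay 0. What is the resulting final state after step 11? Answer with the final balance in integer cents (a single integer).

(re-executing from step 8 with the substitution; state before step 8: balance=81813)
8 | pay 0 | balance=82737
9 | pay 14993 | balance=68678
10 | pay 14391 | balance=55063
11 | pay 13765 | balance=41920

41920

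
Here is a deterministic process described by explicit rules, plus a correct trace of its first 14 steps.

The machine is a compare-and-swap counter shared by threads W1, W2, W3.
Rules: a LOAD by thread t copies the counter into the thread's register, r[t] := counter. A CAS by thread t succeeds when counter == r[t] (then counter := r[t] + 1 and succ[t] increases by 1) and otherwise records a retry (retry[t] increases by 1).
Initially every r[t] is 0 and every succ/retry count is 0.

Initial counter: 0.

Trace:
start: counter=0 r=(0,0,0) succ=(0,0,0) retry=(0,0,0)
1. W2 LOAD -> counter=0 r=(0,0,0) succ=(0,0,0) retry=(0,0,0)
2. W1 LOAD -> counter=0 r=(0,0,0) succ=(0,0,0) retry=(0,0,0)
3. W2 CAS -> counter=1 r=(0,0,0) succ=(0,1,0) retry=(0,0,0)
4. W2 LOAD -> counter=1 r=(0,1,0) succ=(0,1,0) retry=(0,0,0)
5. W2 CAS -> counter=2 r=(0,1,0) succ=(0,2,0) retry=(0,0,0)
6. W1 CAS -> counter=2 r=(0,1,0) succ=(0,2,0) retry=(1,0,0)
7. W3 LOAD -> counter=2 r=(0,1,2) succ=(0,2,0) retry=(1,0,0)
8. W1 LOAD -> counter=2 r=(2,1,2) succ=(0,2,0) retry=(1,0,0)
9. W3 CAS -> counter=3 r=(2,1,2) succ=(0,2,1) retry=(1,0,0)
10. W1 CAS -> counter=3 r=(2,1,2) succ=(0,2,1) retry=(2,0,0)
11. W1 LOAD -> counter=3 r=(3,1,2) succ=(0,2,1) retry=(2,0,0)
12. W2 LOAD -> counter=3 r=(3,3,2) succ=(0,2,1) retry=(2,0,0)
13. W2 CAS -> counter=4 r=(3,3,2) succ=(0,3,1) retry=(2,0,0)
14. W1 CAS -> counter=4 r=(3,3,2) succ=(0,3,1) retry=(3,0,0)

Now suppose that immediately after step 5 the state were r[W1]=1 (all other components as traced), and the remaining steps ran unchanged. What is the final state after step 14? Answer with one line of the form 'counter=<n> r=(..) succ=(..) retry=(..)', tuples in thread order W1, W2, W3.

counter=4 r=(3,3,2) succ=(0,3,1) retry=(3,0,0)

state after step 5 := counter=2 r=(1,1,0) succ=(0,2,0) retry=(0,0,0)
6. W1 CAS -> counter=2 r=(1,1,0) succ=(0,2,0) retry=(1,0,0)
7. W3 LOAD -> counter=2 r=(1,1,2) succ=(0,2,0) retry=(1,0,0)
8. W1 LOAD -> counter=2 r=(2,1,2) succ=(0,2,0) retry=(1,0,0)
9. W3 CAS -> counter=3 r=(2,1,2) succ=(0,2,1) retry=(1,0,0)
10. W1 CAS -> counter=3 r=(2,1,2) succ=(0,2,1) retry=(2,0,0)
11. W1 LOAD -> counter=3 r=(3,1,2) succ=(0,2,1) retry=(2,0,0)
12. W2 LOAD -> counter=3 r=(3,3,2) succ=(0,2,1) retry=(2,0,0)
13. W2 CAS -> counter=4 r=(3,3,2) succ=(0,3,1) retry=(2,0,0)
14. W1 CAS -> counter=4 r=(3,3,2) succ=(0,3,1) retry=(3,0,0)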